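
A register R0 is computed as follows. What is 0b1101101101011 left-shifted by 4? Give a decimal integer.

112304

x = 00001101101101011
shift left by 4 → 11011011010110000 = 112304
(equivalently, 7019 × 2^4 = 7019 × 16)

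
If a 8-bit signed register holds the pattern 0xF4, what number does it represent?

pattern = 11110100 (MSB is 1 ⇒ negative)
Invert: 00001011, add 1 → 00001100 = 12, so the value is -12.
(Equivalently: 244 - 2^8 = 244 - 256 = -12.)

-12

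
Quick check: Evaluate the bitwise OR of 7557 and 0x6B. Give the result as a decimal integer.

7557 = 1110110000101
0x6B = 0000001101011
 OR → 1110111101111 = 7663

7663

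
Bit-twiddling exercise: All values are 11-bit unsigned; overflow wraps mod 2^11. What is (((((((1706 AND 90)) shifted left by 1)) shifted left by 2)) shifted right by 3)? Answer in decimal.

10

1706 = 11010101010
90 = 00001011010
→ AND → 00000001010 = 10
→ shifted left by 1 (mod 2^11) → 00000010100 = 20
→ shifted left by 2 (mod 2^11) → 00001010000 = 80
→ shifted right by 3 → 00000001010 = 10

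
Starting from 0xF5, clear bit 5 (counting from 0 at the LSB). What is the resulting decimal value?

x = 000000011110101
bit 5 is currently 1; clear it via x & ~(1 << 5) = x & ~32
→ 000000011010101 = 213

213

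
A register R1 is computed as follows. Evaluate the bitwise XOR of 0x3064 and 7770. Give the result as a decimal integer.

11838

0x3064 = 11000001100100
7770 = 01111001011010
XOR → 10111000111110 = 11838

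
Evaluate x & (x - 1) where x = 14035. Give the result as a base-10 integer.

x = 11011011010011 = 14035
x - 1 = 11011011010010
AND   = 11011011010010 = 14034
(x & (x - 1) clears the lowest set bit of x.)

14034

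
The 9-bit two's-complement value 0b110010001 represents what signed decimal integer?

-111

pattern = 110010001 (MSB is 1 ⇒ negative)
Invert: 001101110, add 1 → 001101111 = 111, so the value is -111.
(Equivalently: 401 - 2^9 = 401 - 512 = -111.)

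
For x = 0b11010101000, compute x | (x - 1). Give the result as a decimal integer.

x = 11010101000 = 1704
x - 1 = 11010100111
OR    = 11010101111 = 1711
(x | (x - 1) sets all bits below the lowest set bit.)

1711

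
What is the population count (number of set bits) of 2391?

7

2391 = 100101010111
Count the 1s: 1 + 1 + 1 + 1 + 1 + 1 + 1 = 7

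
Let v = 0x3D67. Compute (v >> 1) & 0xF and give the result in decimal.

v = 11110101100111
Shift right by 1: 1111010110011
Mask low 4 bits: 0011 = 3

3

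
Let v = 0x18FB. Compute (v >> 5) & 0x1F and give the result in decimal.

7

v = 1100011111011
Shift right by 5: 11000111
Mask low 5 bits: 00111 = 7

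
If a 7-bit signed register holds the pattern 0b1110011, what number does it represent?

-13

pattern = 1110011 (MSB is 1 ⇒ negative)
Invert: 0001100, add 1 → 0001101 = 13, so the value is -13.
(Equivalently: 115 - 2^7 = 115 - 128 = -13.)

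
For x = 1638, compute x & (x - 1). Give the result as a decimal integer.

x = 11001100110 = 1638
x - 1 = 11001100101
AND   = 11001100100 = 1636
(x & (x - 1) clears the lowest set bit of x.)

1636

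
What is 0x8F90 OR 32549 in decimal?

65461

0x8F90 = 1000111110010000
32549 = 0111111100100101
 OR → 1111111110110101 = 65461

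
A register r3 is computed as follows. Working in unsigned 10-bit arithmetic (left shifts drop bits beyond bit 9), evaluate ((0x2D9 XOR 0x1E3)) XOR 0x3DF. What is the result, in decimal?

0x2D9 = 1011011001
0x1E3 = 0111100011
→ XOR → 1100111010 = 826
0x3DF = 1111011111
→ XOR → 0011100101 = 229

229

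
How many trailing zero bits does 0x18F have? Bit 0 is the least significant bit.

0x18F = 110001111
Trailing zeros: 0, so the lowest set bit is bit 0 (value 1).

0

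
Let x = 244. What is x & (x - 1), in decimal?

240

x = 11110100 = 244
x - 1 = 11110011
AND   = 11110000 = 240
(x & (x - 1) clears the lowest set bit of x.)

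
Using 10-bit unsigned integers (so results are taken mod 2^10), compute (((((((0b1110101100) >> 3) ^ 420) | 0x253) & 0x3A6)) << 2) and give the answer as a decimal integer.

0b1110101100 = 1110101100
→ >> 3 → 0001110101 = 117
420 = 0110100100
→ ^ → 0111010001 = 465
0x253 = 1001010011
→ | → 1111010011 = 979
0x3A6 = 1110100110
→ & → 1110000010 = 898
→ << 2 (mod 2^10) → 1000001000 = 520

520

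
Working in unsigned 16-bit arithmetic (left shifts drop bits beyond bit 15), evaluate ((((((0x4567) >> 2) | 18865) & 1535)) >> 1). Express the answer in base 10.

252

0x4567 = 0100010101100111
→ >> 2 → 0001000101011001 = 4441
18865 = 0100100110110001
→ | → 0101100111111001 = 23033
1535 = 0000010111111111
→ & → 0000000111111001 = 505
→ >> 1 → 0000000011111100 = 252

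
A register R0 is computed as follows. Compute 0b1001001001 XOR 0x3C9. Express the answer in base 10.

a = 1001001001
0x3C9 = 1111001001
XOR → 0110000000 = 384

384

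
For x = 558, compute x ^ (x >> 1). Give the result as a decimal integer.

825

x = 1000101110 = 558
x>>1 = 0100010111
XOR  = 1100111001 = 825
(x ^ (x >> 1) gives the standard binary-reflected Gray code of x.)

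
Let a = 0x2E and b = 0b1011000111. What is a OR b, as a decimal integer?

0x2E = 0000101110
b = 1011000111
 OR → 1011101111 = 751

751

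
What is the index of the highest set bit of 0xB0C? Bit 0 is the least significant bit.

11

0xB0C = 101100001100
The topmost 1 is at position 11 (since 2^11 = 2048 ≤ 2828 < 4096).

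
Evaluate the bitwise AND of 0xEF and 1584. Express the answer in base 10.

32

0xEF = 00011101111
1584 = 11000110000
AND → 00000100000 = 32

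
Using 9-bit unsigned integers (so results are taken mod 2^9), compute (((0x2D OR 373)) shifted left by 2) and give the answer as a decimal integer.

0x2D = 000101101
373 = 101110101
→ OR → 101111101 = 381
→ shifted left by 2 (mod 2^9) → 111110100 = 500

500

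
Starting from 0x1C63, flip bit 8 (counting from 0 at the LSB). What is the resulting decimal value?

7523

x = 1110001100011
bit 8 is currently 0; toggle it via x ^ (1 << 8) = x ^ 256
→ 1110101100011 = 7523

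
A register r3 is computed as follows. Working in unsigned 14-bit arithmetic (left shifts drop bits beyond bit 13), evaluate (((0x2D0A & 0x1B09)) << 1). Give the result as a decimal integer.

4624

0x2D0A = 10110100001010
0x1B09 = 01101100001001
→ & → 00100100001000 = 2312
→ << 1 (mod 2^14) → 01001000010000 = 4624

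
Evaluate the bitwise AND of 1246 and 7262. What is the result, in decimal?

1118

1246 = 0010011011110
7262 = 1110001011110
AND → 0010001011110 = 1118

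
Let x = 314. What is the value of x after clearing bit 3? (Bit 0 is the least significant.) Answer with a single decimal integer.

x = 100111010
bit 3 is currently 1; clear it via x & ~(1 << 3) = x & ~8
→ 100110010 = 306

306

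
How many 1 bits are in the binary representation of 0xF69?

0xF69 = 111101101001
Count the 1s: 1 + 1 + 1 + 1 + 1 + 1 + 1 + 1 = 8

8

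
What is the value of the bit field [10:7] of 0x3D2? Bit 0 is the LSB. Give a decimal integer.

v = 01111010010
Shift right by 7: 0111
Mask low 4 bits: 0111 = 7

7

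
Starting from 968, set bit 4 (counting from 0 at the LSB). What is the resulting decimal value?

x = 001111001000
bit 4 is currently 0; set it via x | (1 << 4) = x | 16
→ 001111011000 = 984

984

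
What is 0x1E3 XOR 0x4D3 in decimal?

0x1E3 = 00111100011
0x4D3 = 10011010011
XOR → 10100110000 = 1328

1328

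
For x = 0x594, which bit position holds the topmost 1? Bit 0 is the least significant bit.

0x594 = 10110010100
The topmost 1 is at position 10 (since 2^10 = 1024 ≤ 1428 < 2048).

10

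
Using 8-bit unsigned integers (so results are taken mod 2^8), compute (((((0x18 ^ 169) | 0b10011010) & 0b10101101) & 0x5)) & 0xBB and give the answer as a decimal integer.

0x18 = 00011000
169 = 10101001
→ ^ → 10110001 = 177
0b10011010 = 10011010
→ | → 10111011 = 187
0b10101101 = 10101101
→ & → 10101001 = 169
0x5 = 00000101
→ & → 00000001 = 1
0xBB = 10111011
→ & → 00000001 = 1

1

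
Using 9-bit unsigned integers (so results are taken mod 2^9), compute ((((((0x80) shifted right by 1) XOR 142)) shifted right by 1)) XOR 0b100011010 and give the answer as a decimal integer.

0x80 = 010000000
→ shifted right by 1 → 001000000 = 64
142 = 010001110
→ XOR → 011001110 = 206
→ shifted right by 1 → 001100111 = 103
0b100011010 = 100011010
→ XOR → 101111101 = 381

381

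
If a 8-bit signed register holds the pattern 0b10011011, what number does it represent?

-101

pattern = 10011011 (MSB is 1 ⇒ negative)
Invert: 01100100, add 1 → 01100101 = 101, so the value is -101.
(Equivalently: 155 - 2^8 = 155 - 256 = -101.)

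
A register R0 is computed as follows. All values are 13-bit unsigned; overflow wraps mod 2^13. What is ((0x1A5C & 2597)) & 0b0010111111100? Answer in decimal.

0x1A5C = 1101001011100
2597 = 0101000100101
→ & → 0101000000100 = 2564
0b0010111111100 = 0010111111100
→ & → 0000000000100 = 4

4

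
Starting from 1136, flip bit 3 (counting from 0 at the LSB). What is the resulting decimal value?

1144

x = 10001110000
bit 3 is currently 0; toggle it via x ^ (1 << 3) = x ^ 8
→ 10001111000 = 1144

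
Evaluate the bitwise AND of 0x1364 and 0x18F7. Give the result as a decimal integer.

0x1364 = 1001101100100
0x18F7 = 1100011110111
AND → 1000001100100 = 4196

4196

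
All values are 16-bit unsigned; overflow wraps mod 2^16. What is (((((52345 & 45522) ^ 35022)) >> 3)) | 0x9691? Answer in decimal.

38803

52345 = 1100110001111001
45522 = 1011000111010010
→ & → 1000000001010000 = 32848
35022 = 1000100011001110
→ ^ → 0000100010011110 = 2206
→ >> 3 → 0000000100010011 = 275
0x9691 = 1001011010010001
→ | → 1001011110010011 = 38803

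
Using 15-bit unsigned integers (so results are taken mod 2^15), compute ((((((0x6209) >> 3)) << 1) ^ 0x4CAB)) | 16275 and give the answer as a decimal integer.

0x6209 = 110001000001001
→ >> 3 → 000110001000001 = 3137
→ << 1 (mod 2^15) → 001100010000010 = 6274
0x4CAB = 100110010101011
→ ^ → 101010000101001 = 21545
16275 = 011111110010011
→ | → 111111110111011 = 32699

32699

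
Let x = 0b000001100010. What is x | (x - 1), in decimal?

99

x = 1100010 = 98
x - 1 = 1100001
OR    = 1100011 = 99
(x | (x - 1) sets all bits below the lowest set bit.)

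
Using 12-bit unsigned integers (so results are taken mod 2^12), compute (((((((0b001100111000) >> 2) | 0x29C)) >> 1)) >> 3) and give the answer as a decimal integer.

0b001100111000 = 001100111000
→ >> 2 → 000011001110 = 206
0x29C = 001010011100
→ | → 001011011110 = 734
→ >> 1 → 000101101111 = 367
→ >> 3 → 000000101101 = 45

45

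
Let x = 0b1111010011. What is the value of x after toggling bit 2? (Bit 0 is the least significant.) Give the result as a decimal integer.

983

x = 1111010011
bit 2 is currently 0; toggle it via x ^ (1 << 2) = x ^ 4
→ 1111010111 = 983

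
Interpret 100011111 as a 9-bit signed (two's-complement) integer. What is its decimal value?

pattern = 100011111 (MSB is 1 ⇒ negative)
Invert: 011100000, add 1 → 011100001 = 225, so the value is -225.
(Equivalently: 287 - 2^9 = 287 - 512 = -225.)

-225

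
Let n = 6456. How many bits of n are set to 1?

6

6456 = 1100100111000
Count the 1s: 1 + 1 + 1 + 1 + 1 + 1 = 6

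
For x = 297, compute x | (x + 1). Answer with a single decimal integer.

x = 100101001 = 297
x + 1 = 100101010
OR    = 100101011 = 299
(x | (x + 1) sets the lowest cleared bit.)

299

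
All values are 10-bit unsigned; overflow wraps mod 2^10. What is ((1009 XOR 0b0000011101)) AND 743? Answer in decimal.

1009 = 1111110001
0b0000011101 = 0000011101
→ XOR → 1111101100 = 1004
743 = 1011100111
→ AND → 1011100100 = 740

740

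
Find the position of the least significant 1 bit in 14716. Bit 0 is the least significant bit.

14716 = 11100101111100
Trailing zeros: 2, so the lowest set bit is bit 2 (value 4).

2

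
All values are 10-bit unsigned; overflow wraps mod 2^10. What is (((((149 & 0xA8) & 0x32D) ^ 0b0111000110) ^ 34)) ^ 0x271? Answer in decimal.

149 = 0010010101
0xA8 = 0010101000
→ & → 0010000000 = 128
0x32D = 1100101101
→ & → 0000000000 = 0
0b0111000110 = 0111000110
→ ^ → 0111000110 = 454
34 = 0000100010
→ ^ → 0111100100 = 484
0x271 = 1001110001
→ ^ → 1110010101 = 917

917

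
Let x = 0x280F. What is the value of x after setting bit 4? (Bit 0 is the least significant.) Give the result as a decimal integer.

10271

x = 010100000001111
bit 4 is currently 0; set it via x | (1 << 4) = x | 16
→ 010100000011111 = 10271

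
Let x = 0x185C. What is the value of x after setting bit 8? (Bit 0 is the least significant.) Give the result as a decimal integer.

x = 1100001011100
bit 8 is currently 0; set it via x | (1 << 8) = x | 256
→ 1100101011100 = 6492

6492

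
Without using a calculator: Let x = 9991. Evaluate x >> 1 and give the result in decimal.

4995

9991 = 10011100000111
shift right by 1 → 01001110000011 = 4995
(equivalently, floor(9991 / 2))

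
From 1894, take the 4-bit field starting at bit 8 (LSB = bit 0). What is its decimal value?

7

v = 011101100110
Shift right by 8: 0111
Mask low 4 bits: 0111 = 7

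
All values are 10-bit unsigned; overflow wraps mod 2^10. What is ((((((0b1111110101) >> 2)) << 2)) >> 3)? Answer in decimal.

126

0b1111110101 = 1111110101
→ >> 2 → 0011111101 = 253
→ << 2 (mod 2^10) → 1111110100 = 1012
→ >> 3 → 0001111110 = 126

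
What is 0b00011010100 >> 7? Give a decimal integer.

x = 11010100
shift right by 7 → 00000001 = 1
(equivalently, floor(212 / 128))

1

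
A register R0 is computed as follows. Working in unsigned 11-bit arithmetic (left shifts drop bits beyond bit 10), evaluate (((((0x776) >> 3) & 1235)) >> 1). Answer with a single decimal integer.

97

0x776 = 11101110110
→ >> 3 → 00011101110 = 238
1235 = 10011010011
→ & → 00011000010 = 194
→ >> 1 → 00001100001 = 97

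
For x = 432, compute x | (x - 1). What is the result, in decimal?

447

x = 110110000 = 432
x - 1 = 110101111
OR    = 110111111 = 447
(x | (x - 1) sets all bits below the lowest set bit.)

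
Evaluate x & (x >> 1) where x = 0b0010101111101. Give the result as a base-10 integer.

60

x = 10101111101 = 1405
x>>1 = 01010111110
AND  = 00000111100 = 60
(x & (x >> 1) has a 1 wherever x has two consecutive 1 bits.)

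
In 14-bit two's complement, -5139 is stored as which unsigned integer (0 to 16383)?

11245

5139 in 14 bits: 01010000010011
Invert: 10101111101100
Add 1:  10101111101101 = 11245
(Check: 2^14 - 5139 = 16384 - 5139 = 11245.)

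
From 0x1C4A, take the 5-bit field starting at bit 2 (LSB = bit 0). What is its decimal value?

18

v = 1110001001010
Shift right by 2: 11100010010
Mask low 5 bits: 10010 = 18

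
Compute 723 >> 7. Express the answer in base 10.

723 = 1011010011
shift right by 7 → 0000000101 = 5
(equivalently, floor(723 / 128))

5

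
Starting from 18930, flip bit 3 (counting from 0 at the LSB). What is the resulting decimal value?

18938

x = 100100111110010
bit 3 is currently 0; toggle it via x ^ (1 << 3) = x ^ 8
→ 100100111111010 = 18938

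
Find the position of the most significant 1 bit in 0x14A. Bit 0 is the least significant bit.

8

0x14A = 101001010
The topmost 1 is at position 8 (since 2^8 = 256 ≤ 330 < 512).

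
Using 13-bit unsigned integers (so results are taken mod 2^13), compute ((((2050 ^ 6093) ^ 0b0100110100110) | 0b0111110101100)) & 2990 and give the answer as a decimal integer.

2050 = 0100000000010
6093 = 1011111001101
→ ^ → 1111111001111 = 8143
0b0100110100110 = 0100110100110
→ ^ → 1011001101001 = 5737
0b0111110101100 = 0111110101100
→ | → 1111111101101 = 8173
2990 = 0101110101110
→ & → 0101110101100 = 2988

2988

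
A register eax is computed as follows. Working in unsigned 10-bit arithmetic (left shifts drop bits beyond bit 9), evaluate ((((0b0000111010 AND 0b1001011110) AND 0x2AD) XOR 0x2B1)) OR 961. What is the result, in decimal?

1017

0b0000111010 = 0000111010
0b1001011110 = 1001011110
→ AND → 0000011010 = 26
0x2AD = 1010101101
→ AND → 0000001000 = 8
0x2B1 = 1010110001
→ XOR → 1010111001 = 697
961 = 1111000001
→ OR → 1111111001 = 1017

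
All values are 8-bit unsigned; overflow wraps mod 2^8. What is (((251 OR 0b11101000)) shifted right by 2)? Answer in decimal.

62

251 = 11111011
0b11101000 = 11101000
→ OR → 11111011 = 251
→ shifted right by 2 → 00111110 = 62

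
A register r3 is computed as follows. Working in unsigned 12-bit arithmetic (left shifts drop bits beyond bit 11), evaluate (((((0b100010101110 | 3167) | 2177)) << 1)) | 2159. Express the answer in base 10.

0b100010101110 = 100010101110
3167 = 110001011111
→ | → 110011111111 = 3327
2177 = 100010000001
→ | → 110011111111 = 3327
→ << 1 (mod 2^12) → 100111111110 = 2558
2159 = 100001101111
→ | → 100111111111 = 2559

2559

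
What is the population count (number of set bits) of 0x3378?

0x3378 = 11001101111000
Count the 1s: 1 + 1 + 1 + 1 + 1 + 1 + 1 + 1 = 8

8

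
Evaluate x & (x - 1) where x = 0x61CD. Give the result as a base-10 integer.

x = 110000111001101 = 25037
x - 1 = 110000111001100
AND   = 110000111001100 = 25036
(x & (x - 1) clears the lowest set bit of x.)

25036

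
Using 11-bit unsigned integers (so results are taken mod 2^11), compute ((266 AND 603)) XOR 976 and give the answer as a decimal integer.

986

266 = 00100001010
603 = 01001011011
→ AND → 00000001010 = 10
976 = 01111010000
→ XOR → 01111011010 = 986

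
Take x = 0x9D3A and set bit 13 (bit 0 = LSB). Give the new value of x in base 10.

48442

x = 1001110100111010
bit 13 is currently 0; set it via x | (1 << 13) = x | 8192
→ 1011110100111010 = 48442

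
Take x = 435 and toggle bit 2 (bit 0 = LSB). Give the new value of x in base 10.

439

x = 110110011
bit 2 is currently 0; toggle it via x ^ (1 << 2) = x ^ 4
→ 110110111 = 439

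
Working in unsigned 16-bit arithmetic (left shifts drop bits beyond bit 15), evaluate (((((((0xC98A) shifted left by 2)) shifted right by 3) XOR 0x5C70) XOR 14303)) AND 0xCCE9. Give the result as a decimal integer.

0xC98A = 1100100110001010
→ shifted left by 2 (mod 2^16) → 0010011000101000 = 9768
→ shifted right by 3 → 0000010011000101 = 1221
0x5C70 = 0101110001110000
→ XOR → 0101100010110101 = 22709
14303 = 0011011111011111
→ XOR → 0110111101101010 = 28522
0xCCE9 = 1100110011101001
→ AND → 0100110001101000 = 19560

19560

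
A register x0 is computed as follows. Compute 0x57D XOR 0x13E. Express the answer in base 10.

0x57D = 10101111101
0x13E = 00100111110
XOR → 10001000011 = 1091

1091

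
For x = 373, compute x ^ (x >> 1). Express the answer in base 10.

x = 101110101 = 373
x>>1 = 010111010
XOR  = 111001111 = 463
(x ^ (x >> 1) gives the standard binary-reflected Gray code of x.)

463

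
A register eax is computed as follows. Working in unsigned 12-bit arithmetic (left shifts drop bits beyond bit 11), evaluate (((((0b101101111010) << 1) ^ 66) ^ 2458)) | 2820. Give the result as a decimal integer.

3884

0b101101111010 = 101101111010
→ << 1 (mod 2^12) → 011011110100 = 1780
66 = 000001000010
→ ^ → 011010110110 = 1718
2458 = 100110011010
→ ^ → 111100101100 = 3884
2820 = 101100000100
→ | → 111100101100 = 3884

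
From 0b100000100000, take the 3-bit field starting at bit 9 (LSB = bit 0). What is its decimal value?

v = 100000100000
Shift right by 9: 100
Mask low 3 bits: 100 = 4

4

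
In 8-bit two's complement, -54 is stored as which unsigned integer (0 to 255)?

54 in 8 bits: 00110110
Invert: 11001001
Add 1:  11001010 = 202
(Check: 2^8 - 54 = 256 - 54 = 202.)

202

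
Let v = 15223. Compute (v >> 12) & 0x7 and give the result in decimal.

3

v = 011101101110111
Shift right by 12: 011
Mask low 3 bits: 011 = 3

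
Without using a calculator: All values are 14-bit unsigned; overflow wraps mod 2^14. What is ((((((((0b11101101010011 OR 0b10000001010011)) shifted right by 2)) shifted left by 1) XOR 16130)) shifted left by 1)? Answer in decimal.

1364

0b11101101010011 = 11101101010011
0b10000001010011 = 10000001010011
→ OR → 11101101010011 = 15187
→ shifted right by 2 → 00111011010100 = 3796
→ shifted left by 1 (mod 2^14) → 01110110101000 = 7592
16130 = 11111100000010
→ XOR → 10001010101010 = 8874
→ shifted left by 1 (mod 2^14) → 00010101010100 = 1364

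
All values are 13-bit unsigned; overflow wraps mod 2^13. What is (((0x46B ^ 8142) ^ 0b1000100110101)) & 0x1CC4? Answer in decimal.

0x46B = 0010001101011
8142 = 1111111001110
→ ^ → 1101110100101 = 7077
0b1000100110101 = 1000100110101
→ ^ → 0101010010000 = 2704
0x1CC4 = 1110011000100
→ & → 0100010000000 = 2176

2176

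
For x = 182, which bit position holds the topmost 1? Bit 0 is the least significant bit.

7

182 = 10110110
The topmost 1 is at position 7 (since 2^7 = 128 ≤ 182 < 256).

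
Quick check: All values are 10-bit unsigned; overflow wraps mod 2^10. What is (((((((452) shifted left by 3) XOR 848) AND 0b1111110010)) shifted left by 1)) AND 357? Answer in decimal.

452 = 0111000100
→ shifted left by 3 (mod 2^10) → 1000100000 = 544
848 = 1101010000
→ XOR → 0101110000 = 368
0b1111110010 = 1111110010
→ AND → 0101110000 = 368
→ shifted left by 1 (mod 2^10) → 1011100000 = 736
357 = 0101100101
→ AND → 0001100000 = 96

96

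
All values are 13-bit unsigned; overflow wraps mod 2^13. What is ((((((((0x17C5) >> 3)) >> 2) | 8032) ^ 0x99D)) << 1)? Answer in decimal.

3270

0x17C5 = 1011111000101
→ >> 3 → 0001011111000 = 760
→ >> 2 → 0000010111110 = 190
8032 = 1111101100000
→ | → 1111111111110 = 8190
0x99D = 0100110011101
→ ^ → 1011001100011 = 5731
→ << 1 (mod 2^13) → 0110011000110 = 3270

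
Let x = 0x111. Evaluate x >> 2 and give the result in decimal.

0x111 = 100010001
shift right by 2 → 001000100 = 68
(equivalently, floor(273 / 4))

68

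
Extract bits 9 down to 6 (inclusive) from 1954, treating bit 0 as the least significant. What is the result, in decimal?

v = 11110100010
Shift right by 6: 11110
Mask low 4 bits: 1110 = 14

14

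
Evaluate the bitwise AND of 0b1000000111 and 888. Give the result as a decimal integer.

a = 1000000111
888 = 1101111000
AND → 1000000000 = 512

512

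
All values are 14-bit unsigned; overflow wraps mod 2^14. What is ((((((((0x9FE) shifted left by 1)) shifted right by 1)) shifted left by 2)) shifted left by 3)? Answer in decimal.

0x9FE = 00100111111110
→ shifted left by 1 (mod 2^14) → 01001111111100 = 5116
→ shifted right by 1 → 00100111111110 = 2558
→ shifted left by 2 (mod 2^14) → 10011111111000 = 10232
→ shifted left by 3 (mod 2^14) → 11111111000000 = 16320

16320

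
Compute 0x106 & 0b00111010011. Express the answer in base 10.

0x106 = 100000110
b = 111010011
AND → 100000010 = 258

258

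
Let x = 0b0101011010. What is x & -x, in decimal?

x = 101011010 = 346
-x (two's complement) = …010100110
AND   = 000000010 = 2
(x & -x isolates the lowest set bit of x.)

2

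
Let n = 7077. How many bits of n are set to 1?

7077 = 1101110100101
Count the 1s: 1 + 1 + 1 + 1 + 1 + 1 + 1 + 1 = 8

8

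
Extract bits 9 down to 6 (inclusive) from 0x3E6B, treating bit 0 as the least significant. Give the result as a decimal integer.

v = 11111001101011
Shift right by 6: 11111001
Mask low 4 bits: 1001 = 9

9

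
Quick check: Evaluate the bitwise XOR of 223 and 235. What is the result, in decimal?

223 = 11011111
235 = 11101011
XOR → 00110100 = 52

52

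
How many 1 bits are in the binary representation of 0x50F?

6

0x50F = 10100001111
Count the 1s: 1 + 1 + 1 + 1 + 1 + 1 = 6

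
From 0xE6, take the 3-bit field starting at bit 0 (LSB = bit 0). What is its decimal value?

v = 11100110
Shift right by 0: 11100110
Mask low 3 bits: 110 = 6

6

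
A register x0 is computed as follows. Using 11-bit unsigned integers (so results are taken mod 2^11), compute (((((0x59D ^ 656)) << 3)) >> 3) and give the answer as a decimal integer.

0x59D = 10110011101
656 = 01010010000
→ ^ → 11100001101 = 1805
→ << 3 (mod 2^11) → 00001101000 = 104
→ >> 3 → 00000001101 = 13

13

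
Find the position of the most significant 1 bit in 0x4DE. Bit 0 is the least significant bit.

0x4DE = 10011011110
The topmost 1 is at position 10 (since 2^10 = 1024 ≤ 1246 < 2048).

10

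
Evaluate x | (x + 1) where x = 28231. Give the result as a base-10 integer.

28239

x = 110111001000111 = 28231
x + 1 = 110111001001000
OR    = 110111001001111 = 28239
(x | (x + 1) sets the lowest cleared bit.)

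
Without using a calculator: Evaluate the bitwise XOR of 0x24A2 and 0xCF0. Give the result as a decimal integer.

10322

0x24A2 = 10010010100010
0xCF0 = 00110011110000
XOR → 10100001010010 = 10322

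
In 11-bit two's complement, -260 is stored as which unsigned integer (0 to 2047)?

1788

260 in 11 bits: 00100000100
Invert: 11011111011
Add 1:  11011111100 = 1788
(Check: 2^11 - 260 = 2048 - 260 = 1788.)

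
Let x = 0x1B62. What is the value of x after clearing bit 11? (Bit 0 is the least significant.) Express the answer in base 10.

4962

x = 01101101100010
bit 11 is currently 1; clear it via x & ~(1 << 11) = x & ~2048
→ 01001101100010 = 4962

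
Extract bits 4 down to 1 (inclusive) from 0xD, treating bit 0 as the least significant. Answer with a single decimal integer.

6

v = 00001101
Shift right by 1: 0000110
Mask low 4 bits: 0110 = 6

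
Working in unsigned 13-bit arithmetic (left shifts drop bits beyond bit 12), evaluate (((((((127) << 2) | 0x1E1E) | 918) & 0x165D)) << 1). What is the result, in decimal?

127 = 0000001111111
→ << 2 (mod 2^13) → 0000111111100 = 508
0x1E1E = 1111000011110
→ | → 1111111111110 = 8190
918 = 0001110010110
→ | → 1111111111110 = 8190
0x165D = 1011001011101
→ & → 1011001011100 = 5724
→ << 1 (mod 2^13) → 0110010111000 = 3256

3256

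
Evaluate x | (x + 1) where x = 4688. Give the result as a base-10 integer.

x = 1001001010000 = 4688
x + 1 = 1001001010001
OR    = 1001001010001 = 4689
(x | (x + 1) sets the lowest cleared bit.)

4689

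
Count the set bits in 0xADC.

7

0xADC = 101011011100
Count the 1s: 1 + 1 + 1 + 1 + 1 + 1 + 1 = 7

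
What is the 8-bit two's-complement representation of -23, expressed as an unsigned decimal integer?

233

23 in 8 bits: 00010111
Invert: 11101000
Add 1:  11101001 = 233
(Check: 2^8 - 23 = 256 - 23 = 233.)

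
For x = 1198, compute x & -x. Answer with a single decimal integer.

x = 10010101110 = 1198
-x (two's complement) = …01101010010
AND   = 00000000010 = 2
(x & -x isolates the lowest set bit of x.)

2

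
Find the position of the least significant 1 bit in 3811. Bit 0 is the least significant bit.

3811 = 111011100011
Trailing zeros: 0, so the lowest set bit is bit 0 (value 1).

0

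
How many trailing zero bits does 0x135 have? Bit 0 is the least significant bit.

0x135 = 100110101
Trailing zeros: 0, so the lowest set bit is bit 0 (value 1).

0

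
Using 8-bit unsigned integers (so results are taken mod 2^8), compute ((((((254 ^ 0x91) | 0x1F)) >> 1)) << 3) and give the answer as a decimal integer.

248

254 = 11111110
0x91 = 10010001
→ ^ → 01101111 = 111
0x1F = 00011111
→ | → 01111111 = 127
→ >> 1 → 00111111 = 63
→ << 3 (mod 2^8) → 11111000 = 248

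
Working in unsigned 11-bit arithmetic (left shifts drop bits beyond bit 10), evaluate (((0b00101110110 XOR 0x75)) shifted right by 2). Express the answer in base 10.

0b00101110110 = 00101110110
0x75 = 00001110101
→ XOR → 00100000011 = 259
→ shifted right by 2 → 00001000000 = 64

64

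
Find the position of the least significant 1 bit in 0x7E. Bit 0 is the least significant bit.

1

0x7E = 1111110
Trailing zeros: 1, so the lowest set bit is bit 1 (value 2).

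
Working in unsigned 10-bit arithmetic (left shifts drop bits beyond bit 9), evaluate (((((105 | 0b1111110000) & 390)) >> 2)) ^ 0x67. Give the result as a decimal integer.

7

105 = 0001101001
0b1111110000 = 1111110000
→ | → 1111111001 = 1017
390 = 0110000110
→ & → 0110000000 = 384
→ >> 2 → 0001100000 = 96
0x67 = 0001100111
→ ^ → 0000000111 = 7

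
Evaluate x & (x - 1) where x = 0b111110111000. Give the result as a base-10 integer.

4016

x = 111110111000 = 4024
x - 1 = 111110110111
AND   = 111110110000 = 4016
(x & (x - 1) clears the lowest set bit of x.)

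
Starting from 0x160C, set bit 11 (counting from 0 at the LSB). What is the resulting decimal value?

x = 1011000001100
bit 11 is currently 0; set it via x | (1 << 11) = x | 2048
→ 1111000001100 = 7692

7692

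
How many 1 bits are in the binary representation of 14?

14 = 1110
Count the 1s: 1 + 1 + 1 = 3

3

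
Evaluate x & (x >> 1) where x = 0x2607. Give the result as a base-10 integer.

515

x = 10011000000111 = 9735
x>>1 = 01001100000011
AND  = 00001000000011 = 515
(x & (x >> 1) has a 1 wherever x has two consecutive 1 bits.)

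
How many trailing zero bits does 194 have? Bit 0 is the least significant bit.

194 = 11000010
Trailing zeros: 1, so the lowest set bit is bit 1 (value 2).

1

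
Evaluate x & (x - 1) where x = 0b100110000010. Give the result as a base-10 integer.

2432

x = 100110000010 = 2434
x - 1 = 100110000001
AND   = 100110000000 = 2432
(x & (x - 1) clears the lowest set bit of x.)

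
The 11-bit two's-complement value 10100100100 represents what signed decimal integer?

pattern = 10100100100 (MSB is 1 ⇒ negative)
Invert: 01011011011, add 1 → 01011011100 = 732, so the value is -732.
(Equivalently: 1316 - 2^11 = 1316 - 2048 = -732.)

-732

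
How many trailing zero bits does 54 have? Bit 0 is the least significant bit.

54 = 110110
Trailing zeros: 1, so the lowest set bit is bit 1 (value 2).

1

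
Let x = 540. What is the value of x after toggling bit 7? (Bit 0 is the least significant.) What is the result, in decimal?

x = 1000011100
bit 7 is currently 0; toggle it via x ^ (1 << 7) = x ^ 128
→ 1010011100 = 668

668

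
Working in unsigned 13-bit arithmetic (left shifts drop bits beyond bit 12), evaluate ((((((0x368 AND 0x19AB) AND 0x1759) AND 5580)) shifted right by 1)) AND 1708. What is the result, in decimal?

132

0x368 = 0001101101000
0x19AB = 1100110101011
→ AND → 0000100101000 = 296
0x1759 = 1011101011001
→ AND → 0000100001000 = 264
5580 = 1010111001100
→ AND → 0000100001000 = 264
→ shifted right by 1 → 0000010000100 = 132
1708 = 0011010101100
→ AND → 0000010000100 = 132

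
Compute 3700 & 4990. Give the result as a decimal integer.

3700 = 0111001110100
4990 = 1001101111110
AND → 0001001110100 = 628

628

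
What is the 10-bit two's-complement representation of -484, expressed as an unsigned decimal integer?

540

484 in 10 bits: 0111100100
Invert: 1000011011
Add 1:  1000011100 = 540
(Check: 2^10 - 484 = 1024 - 484 = 540.)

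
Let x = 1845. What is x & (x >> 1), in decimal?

784

x = 11100110101 = 1845
x>>1 = 01110011010
AND  = 01100010000 = 784
(x & (x >> 1) has a 1 wherever x has two consecutive 1 bits.)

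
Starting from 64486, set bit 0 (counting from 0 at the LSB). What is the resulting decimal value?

64487

x = 1111101111100110
bit 0 is currently 0; set it via x | (1 << 0) = x | 1
→ 1111101111100111 = 64487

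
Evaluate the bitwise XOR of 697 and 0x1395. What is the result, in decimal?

697 = 0001010111001
0x1395 = 1001110010101
XOR → 1000100101100 = 4396

4396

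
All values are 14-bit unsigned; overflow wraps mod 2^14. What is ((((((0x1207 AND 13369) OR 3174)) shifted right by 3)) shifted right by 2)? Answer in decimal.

227

0x1207 = 01001000000111
13369 = 11010000111001
→ AND → 01000000000001 = 4097
3174 = 00110001100110
→ OR → 01110001100111 = 7271
→ shifted right by 3 → 00001110001100 = 908
→ shifted right by 2 → 00000011100011 = 227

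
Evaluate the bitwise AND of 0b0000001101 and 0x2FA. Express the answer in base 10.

a = 0000001101
0x2FA = 1011111010
AND → 0000001000 = 8

8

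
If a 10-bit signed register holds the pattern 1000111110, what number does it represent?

-450

pattern = 1000111110 (MSB is 1 ⇒ negative)
Invert: 0111000001, add 1 → 0111000010 = 450, so the value is -450.
(Equivalently: 574 - 2^10 = 574 - 1024 = -450.)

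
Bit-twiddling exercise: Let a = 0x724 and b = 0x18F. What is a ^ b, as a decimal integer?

0x724 = 11100100100
0x18F = 00110001111
XOR → 11010101011 = 1707

1707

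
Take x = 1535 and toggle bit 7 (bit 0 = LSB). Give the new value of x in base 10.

x = 0010111111111
bit 7 is currently 1; toggle it via x ^ (1 << 7) = x ^ 128
→ 0010101111111 = 1407

1407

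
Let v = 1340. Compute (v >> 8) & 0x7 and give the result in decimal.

v = 10100111100
Shift right by 8: 101
Mask low 3 bits: 101 = 5

5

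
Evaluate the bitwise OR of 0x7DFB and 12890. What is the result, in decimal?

0x7DFB = 111110111111011
12890 = 011001001011010
 OR → 111111111111011 = 32763

32763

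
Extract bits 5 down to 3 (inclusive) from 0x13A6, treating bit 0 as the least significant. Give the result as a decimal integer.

4

v = 1001110100110
Shift right by 3: 1001110100
Mask low 3 bits: 100 = 4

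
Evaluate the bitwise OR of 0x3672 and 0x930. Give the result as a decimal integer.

0x3672 = 11011001110010
0x930 = 00100100110000
 OR → 11111101110010 = 16242

16242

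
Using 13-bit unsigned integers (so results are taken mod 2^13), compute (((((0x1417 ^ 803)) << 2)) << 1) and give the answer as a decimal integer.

0x1417 = 1010000010111
803 = 0001100100011
→ ^ → 1011100110100 = 5940
→ << 2 (mod 2^13) → 1110011010000 = 7376
→ << 1 (mod 2^13) → 1100110100000 = 6560

6560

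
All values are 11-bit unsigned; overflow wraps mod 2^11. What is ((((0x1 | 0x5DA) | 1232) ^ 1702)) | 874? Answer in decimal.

895

0x1 = 00000000001
0x5DA = 10111011010
→ | → 10111011011 = 1499
1232 = 10011010000
→ | → 10111011011 = 1499
1702 = 11010100110
→ ^ → 01101111101 = 893
874 = 01101101010
→ | → 01101111111 = 895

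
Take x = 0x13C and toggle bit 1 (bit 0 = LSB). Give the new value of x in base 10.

x = 00100111100
bit 1 is currently 0; toggle it via x ^ (1 << 1) = x ^ 2
→ 00100111110 = 318

318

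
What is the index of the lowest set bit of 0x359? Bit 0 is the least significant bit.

0

0x359 = 1101011001
Trailing zeros: 0, so the lowest set bit is bit 0 (value 1).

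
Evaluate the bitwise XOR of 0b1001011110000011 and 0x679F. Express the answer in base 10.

a = 1001011110000011
0x679F = 0110011110011111
XOR → 1111000000011100 = 61468

61468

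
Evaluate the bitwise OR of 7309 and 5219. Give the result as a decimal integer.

7309 = 1110010001101
5219 = 1010001100011
 OR → 1110011101111 = 7407

7407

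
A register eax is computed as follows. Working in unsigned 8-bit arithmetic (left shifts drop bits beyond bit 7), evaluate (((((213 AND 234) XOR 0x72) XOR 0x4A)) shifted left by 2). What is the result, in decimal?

213 = 11010101
234 = 11101010
→ AND → 11000000 = 192
0x72 = 01110010
→ XOR → 10110010 = 178
0x4A = 01001010
→ XOR → 11111000 = 248
→ shifted left by 2 (mod 2^8) → 11100000 = 224

224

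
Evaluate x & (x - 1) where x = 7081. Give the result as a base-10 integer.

7080

x = 1101110101001 = 7081
x - 1 = 1101110101000
AND   = 1101110101000 = 7080
(x & (x - 1) clears the lowest set bit of x.)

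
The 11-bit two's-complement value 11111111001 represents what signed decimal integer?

-7

pattern = 11111111001 (MSB is 1 ⇒ negative)
Invert: 00000000110, add 1 → 00000000111 = 7, so the value is -7.
(Equivalently: 2041 - 2^11 = 2041 - 2048 = -7.)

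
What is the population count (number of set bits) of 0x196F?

9

0x196F = 1100101101111
Count the 1s: 1 + 1 + 1 + 1 + 1 + 1 + 1 + 1 + 1 = 9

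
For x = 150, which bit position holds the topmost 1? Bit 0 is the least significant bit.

150 = 10010110
The topmost 1 is at position 7 (since 2^7 = 128 ≤ 150 < 256).

7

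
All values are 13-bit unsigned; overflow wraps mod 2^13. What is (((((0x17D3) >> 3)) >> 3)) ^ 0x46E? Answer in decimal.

1073

0x17D3 = 1011111010011
→ >> 3 → 0001011111010 = 762
→ >> 3 → 0000001011111 = 95
0x46E = 0010001101110
→ ^ → 0010000110001 = 1073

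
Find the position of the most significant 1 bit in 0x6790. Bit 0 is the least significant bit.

14

0x6790 = 110011110010000
The topmost 1 is at position 14 (since 2^14 = 16384 ≤ 26512 < 32768).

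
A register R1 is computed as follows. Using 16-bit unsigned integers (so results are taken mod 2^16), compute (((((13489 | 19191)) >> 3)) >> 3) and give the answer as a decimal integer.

13489 = 0011010010110001
19191 = 0100101011110111
→ | → 0111111011110111 = 32503
→ >> 3 → 0000111111011110 = 4062
→ >> 3 → 0000000111111011 = 507

507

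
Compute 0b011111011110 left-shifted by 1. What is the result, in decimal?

4028

x = 011111011110
shift left by 1 → 111110111100 = 4028
(equivalently, 2014 × 2^1 = 2014 × 2)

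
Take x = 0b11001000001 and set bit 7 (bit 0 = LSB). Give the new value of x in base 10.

x = 11001000001
bit 7 is currently 0; set it via x | (1 << 7) = x | 128
→ 11011000001 = 1729

1729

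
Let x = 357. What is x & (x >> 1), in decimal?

32

x = 101100101 = 357
x>>1 = 010110010
AND  = 000100000 = 32
(x & (x >> 1) has a 1 wherever x has two consecutive 1 bits.)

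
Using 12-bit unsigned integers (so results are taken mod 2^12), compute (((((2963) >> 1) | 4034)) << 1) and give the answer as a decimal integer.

2963 = 101110010011
→ >> 1 → 010111001001 = 1481
4034 = 111111000010
→ | → 111111001011 = 4043
→ << 1 (mod 2^12) → 111110010110 = 3990

3990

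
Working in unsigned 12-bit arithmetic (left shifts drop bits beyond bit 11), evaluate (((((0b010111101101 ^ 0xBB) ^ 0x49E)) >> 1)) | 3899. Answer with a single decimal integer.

0b010111101101 = 010111101101
0xBB = 000010111011
→ ^ → 010101010110 = 1366
0x49E = 010010011110
→ ^ → 000111001000 = 456
→ >> 1 → 000011100100 = 228
3899 = 111100111011
→ | → 111111111111 = 4095

4095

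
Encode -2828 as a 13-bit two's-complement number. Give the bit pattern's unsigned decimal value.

5364

2828 in 13 bits: 0101100001100
Invert: 1010011110011
Add 1:  1010011110100 = 5364
(Check: 2^13 - 2828 = 8192 - 2828 = 5364.)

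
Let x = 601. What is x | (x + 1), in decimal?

603

x = 1001011001 = 601
x + 1 = 1001011010
OR    = 1001011011 = 603
(x | (x + 1) sets the lowest cleared bit.)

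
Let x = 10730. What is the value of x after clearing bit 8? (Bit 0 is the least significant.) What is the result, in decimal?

x = 10100111101010
bit 8 is currently 1; clear it via x & ~(1 << 8) = x & ~256
→ 10100011101010 = 10474

10474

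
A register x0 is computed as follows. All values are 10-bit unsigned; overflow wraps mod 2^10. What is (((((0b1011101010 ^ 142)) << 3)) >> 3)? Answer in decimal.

0b1011101010 = 1011101010
142 = 0010001110
→ ^ → 1001100100 = 612
→ << 3 (mod 2^10) → 1100100000 = 800
→ >> 3 → 0001100100 = 100

100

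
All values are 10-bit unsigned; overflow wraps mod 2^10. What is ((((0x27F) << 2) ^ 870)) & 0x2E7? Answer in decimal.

642

0x27F = 1001111111
→ << 2 (mod 2^10) → 0111111100 = 508
870 = 1101100110
→ ^ → 1010011010 = 666
0x2E7 = 1011100111
→ & → 1010000010 = 642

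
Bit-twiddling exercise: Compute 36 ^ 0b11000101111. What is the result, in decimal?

36 = 00000100100
b = 11000101111
XOR → 11000001011 = 1547

1547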